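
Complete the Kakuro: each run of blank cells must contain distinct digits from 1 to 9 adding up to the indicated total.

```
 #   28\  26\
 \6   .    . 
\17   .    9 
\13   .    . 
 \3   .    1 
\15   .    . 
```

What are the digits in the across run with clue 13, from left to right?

17 in 2 cells must be {8,9}; 3 in 2 cells must be {1,2}.
R2C1 = 17 − 9 = 8 completes the 17 across.
R4C1 = 3 − 1 = 2 completes the 3 across.
Nothing is forced directly, so branch on R1C1, whose candidates are 4 or 5. If R1C1 = 5: then R1C2 would have to be in {1} for the 6 across but in {2,3,4,5,6,7,8} for the 26 down — contradiction. So R1C1 = 4.
R1C2 = 6 − 4 = 2 completes the 6 across.
Given what's placed, R5C1 must be 9 to fit the 15 across and 28 down.
R5C2 = 15 − 9 = 6 completes the 15 across.
R3C1 = 28 − 23 = 5 completes the 28 down.
R3C2 = 13 − 5 = 8 completes the 13 across.

5, 8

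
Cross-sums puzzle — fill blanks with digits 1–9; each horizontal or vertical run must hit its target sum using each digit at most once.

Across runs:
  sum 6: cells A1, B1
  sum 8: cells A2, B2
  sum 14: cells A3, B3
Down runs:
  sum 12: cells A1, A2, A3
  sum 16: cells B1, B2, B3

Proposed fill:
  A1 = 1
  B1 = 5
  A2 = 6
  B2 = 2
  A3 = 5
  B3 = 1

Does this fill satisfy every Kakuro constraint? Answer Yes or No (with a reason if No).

No — the across run A3–B3 sums to 6, not 14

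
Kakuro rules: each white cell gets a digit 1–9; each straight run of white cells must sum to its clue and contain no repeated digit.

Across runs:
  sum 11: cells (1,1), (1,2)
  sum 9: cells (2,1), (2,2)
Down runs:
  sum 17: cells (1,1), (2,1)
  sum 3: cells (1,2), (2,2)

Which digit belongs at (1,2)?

17 in 2 cells must be {8,9}; 3 in 2 cells must be {1,2}.
The 11 across and the 3 down share only 2, so (1,2) = 2.
The 9 across and the 17 down share only 8, so (2,1) = 8.
(2,2) = 9 − 8 = 1 completes the 9 across.
(1,1) = 11 − 2 = 9 completes the 11 across.

2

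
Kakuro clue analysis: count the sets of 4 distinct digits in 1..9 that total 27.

3

4 distinct digits from 1–9 sum between 10 and 30.
Enumerating: {3,7,8,9}, {4,6,8,9}, {5,6,7,9}.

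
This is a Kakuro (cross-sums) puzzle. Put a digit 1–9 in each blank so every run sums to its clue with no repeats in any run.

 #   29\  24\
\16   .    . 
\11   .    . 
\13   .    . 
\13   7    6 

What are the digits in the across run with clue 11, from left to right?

8 3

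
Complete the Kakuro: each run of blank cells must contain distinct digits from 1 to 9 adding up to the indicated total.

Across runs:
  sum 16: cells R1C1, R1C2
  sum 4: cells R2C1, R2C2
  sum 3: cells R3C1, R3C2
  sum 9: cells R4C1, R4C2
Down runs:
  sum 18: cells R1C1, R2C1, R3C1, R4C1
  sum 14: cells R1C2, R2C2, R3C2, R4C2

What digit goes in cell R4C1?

5

16 in 2 cells must be {7,9}; 4 in 2 cells must be {1,3}; 3 in 2 cells must be {1,2}.
Only 7 fits R1C2 under both its across sum 16 and down sum 14.
Given what's placed, R2C2 must be 1 to fit the 4 across and 14 down.
R3C2 = 2: the only remaining digit allowed by both the 3 across and the 14 down.
R4C2 = 14 − 10 = 4 completes the 14 down.
R1C1 = 16 − 7 = 9 completes the 16 across.
R2C1 = 4 − 1 = 3 completes the 4 across.
R3C1 = 3 − 2 = 1 completes the 3 across.
R4C1 = 9 − 4 = 5 completes the 9 across.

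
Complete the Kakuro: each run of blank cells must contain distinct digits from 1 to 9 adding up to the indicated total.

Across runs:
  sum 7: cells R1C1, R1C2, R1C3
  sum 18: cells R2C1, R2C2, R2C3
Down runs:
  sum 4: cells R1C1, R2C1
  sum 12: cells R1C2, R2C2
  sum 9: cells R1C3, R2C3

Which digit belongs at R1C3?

7 in 3 cells must be {1,2,4}; 4 in 2 cells must be {1,3}.
The 7 across and the 4 down share only 1, so R1C1 = 1.
Given what's placed, R1C2 must be 4 to fit the 7 across and 12 down.
R1C3 = 7 − 5 = 2 completes the 7 across.
R2C1 = 4 − 1 = 3 completes the 4 down.
R2C2 = 12 − 4 = 8 completes the 12 down.
R2C3 = 18 − 11 = 7 completes the 18 across.

2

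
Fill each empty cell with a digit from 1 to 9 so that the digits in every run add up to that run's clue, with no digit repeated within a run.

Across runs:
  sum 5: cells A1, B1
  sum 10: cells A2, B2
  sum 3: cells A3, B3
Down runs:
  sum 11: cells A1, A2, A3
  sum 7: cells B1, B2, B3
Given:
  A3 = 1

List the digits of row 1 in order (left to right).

4 1

3 in 2 cells must be {1,2}; 7 in 3 cells must be {1,2,4}.
B3 = 3 − 1 = 2 completes the 3 across.
Nothing is forced directly, so branch on B1, whose candidates are 1 or 4. If B1 = 4: then A1 would have to be in {1} for the 5 across but in {2,3,4,6,7,8} for the 11 down — contradiction. So B1 = 1.
A1 = 5 − 1 = 4 completes the 5 across.
A2 = 11 − 5 = 6 completes the 11 down.
B2 = 10 − 6 = 4 completes the 10 across.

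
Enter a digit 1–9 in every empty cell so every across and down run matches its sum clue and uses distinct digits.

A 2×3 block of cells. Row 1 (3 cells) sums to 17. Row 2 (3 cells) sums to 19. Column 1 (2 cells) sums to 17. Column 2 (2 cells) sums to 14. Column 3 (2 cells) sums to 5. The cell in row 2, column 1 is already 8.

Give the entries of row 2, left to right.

8 9 2

17 in 2 cells must be {8,9}.
(1,1) = 17 − 8 = 9 completes the 17 down.
Nothing is forced directly, so branch on (1,2), whose candidates are 5 or 6. If (1,2) = 6: that forces (1,3) = 2, after which (2,2) would have to be in {2,4,5,6,7,9} for the 19 across but in {8} for the 14 down — contradiction. So (1,2) = 5.
(1,3) = 17 − 14 = 3 completes the 17 across.
(2,2) = 14 − 5 = 9 completes the 14 down.
(2,3) = 19 − 17 = 2 completes the 19 across.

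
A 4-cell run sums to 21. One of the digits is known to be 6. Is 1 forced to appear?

No

Counterexample: {2,4,6,9} sums to 21 under that restriction without using 1.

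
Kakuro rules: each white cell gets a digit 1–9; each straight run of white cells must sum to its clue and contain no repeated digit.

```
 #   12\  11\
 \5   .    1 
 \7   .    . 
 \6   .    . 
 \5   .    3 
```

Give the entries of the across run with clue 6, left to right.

1, 5

11 in 4 cells must be {1,2,3,5}.
R1C1 = 5 − 1 = 4 completes the 5 across.
R4C1 = 5 − 3 = 2 completes the 5 across.
No cell is forced outright now. R2C1 can only be 1 or 5 (the digits allowed by both its 7 across and its 12 down). If R2C1 = 1: then R2C2 would have to be in {6} for the 7 across but in {2,5} for the 11 down — contradiction. So R2C1 = 5.
R2C2 = 7 − 5 = 2 completes the 7 across.
R3C1 = 12 − 11 = 1 completes the 12 down.
R3C2 = 6 − 1 = 5 completes the 6 across.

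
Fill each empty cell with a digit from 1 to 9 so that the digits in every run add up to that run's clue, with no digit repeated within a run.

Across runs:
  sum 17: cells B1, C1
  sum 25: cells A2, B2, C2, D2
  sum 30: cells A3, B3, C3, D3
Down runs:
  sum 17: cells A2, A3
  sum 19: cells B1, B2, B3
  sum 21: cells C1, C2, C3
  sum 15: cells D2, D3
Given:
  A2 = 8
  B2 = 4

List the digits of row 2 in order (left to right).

17 in 2 cells must be {8,9}; 30 in 4 cells must be {6,7,8,9}.
A3 = 17 − 8 = 9 completes the 17 down.
Nothing is forced directly, so branch on C2, whose candidates are 6 or 7. If C2 = 7: that forces D2 = 6, after which D3 would have to be in {6,7,8} for the 30 across but in {9} for the 15 down — contradiction. So C2 = 6.
Given what's placed, C1 must be 8 to fit the 17 across and 21 down.
D2 = 25 − 18 = 7 completes the 25 across.

8 4 6 7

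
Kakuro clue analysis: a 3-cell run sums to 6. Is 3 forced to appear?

Yes

The only way to make 6 from 3 distinct digits is {1,2,3}, which contains 3.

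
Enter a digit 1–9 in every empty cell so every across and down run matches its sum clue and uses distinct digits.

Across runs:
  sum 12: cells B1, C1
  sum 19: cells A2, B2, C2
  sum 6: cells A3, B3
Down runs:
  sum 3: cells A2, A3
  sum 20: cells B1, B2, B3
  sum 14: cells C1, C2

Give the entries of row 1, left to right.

3 in 2 cells must be {1,2}.
The 19 across and the 3 down share only 2, so A2 = 2.
A3 = 3 − 2 = 1 completes the 3 down.
B3 = 6 − 1 = 5 completes the 6 across.
No cell is forced outright now. B2 can only be 8 or 9 (the digits allowed by both its 19 across and its 20 down). If B2 = 9: then B1 would have to be in {3,4,5,7,8,9} for the 12 across but in {6} for the 20 down — contradiction. So B2 = 8.
B1 = 20 − 13 = 7 completes the 20 down.
C1 = 12 − 7 = 5 completes the 12 across.
C2 = 19 − 10 = 9 completes the 19 across.

7, 5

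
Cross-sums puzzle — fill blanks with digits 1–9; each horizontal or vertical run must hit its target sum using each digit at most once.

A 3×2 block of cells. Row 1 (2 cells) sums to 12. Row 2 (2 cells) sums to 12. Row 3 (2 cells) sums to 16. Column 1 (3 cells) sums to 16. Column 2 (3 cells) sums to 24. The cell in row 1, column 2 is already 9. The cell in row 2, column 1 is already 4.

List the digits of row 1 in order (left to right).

16 in 2 cells must be {7,9}; 24 in 3 cells must be {7,8,9}.
(1,1) = 12 − 9 = 3 completes the 12 across.
(2,2) = 12 − 4 = 8 completes the 12 across.
(3,1) = 16 − 7 = 9 completes the 16 down.
(3,2) = 16 − 9 = 7 completes the 16 across.

3 9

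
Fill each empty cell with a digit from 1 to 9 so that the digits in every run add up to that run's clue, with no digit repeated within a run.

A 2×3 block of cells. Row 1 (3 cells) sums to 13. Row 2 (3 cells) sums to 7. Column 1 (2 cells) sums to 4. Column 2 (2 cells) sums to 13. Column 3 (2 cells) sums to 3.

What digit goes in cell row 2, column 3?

2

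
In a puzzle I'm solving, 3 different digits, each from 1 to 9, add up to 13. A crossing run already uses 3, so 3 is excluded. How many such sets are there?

4

3 distinct digits from 1–9 sum between 6 and 24.
Dropping sets that contain 3.
Enumerating: {1,4,8}, {1,5,7}, {2,4,7}, {2,5,6}.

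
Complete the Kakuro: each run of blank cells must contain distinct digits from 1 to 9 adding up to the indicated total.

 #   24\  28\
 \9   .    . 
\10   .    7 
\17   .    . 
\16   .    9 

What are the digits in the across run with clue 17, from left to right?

9 8

17 in 2 cells must be {8,9}; 16 in 2 cells must be {7,9}.
R2C1 = 10 − 7 = 3 completes the 10 across.
Given what's placed, R3C2 must be 8 to fit the 17 across and 28 down.
R4C1 = 16 − 9 = 7 completes the 16 across.
R1C2 = 28 − 24 = 4 completes the 28 down.
R3C1 = 17 − 8 = 9 completes the 17 across.
R1C1 = 9 − 4 = 5 completes the 9 across.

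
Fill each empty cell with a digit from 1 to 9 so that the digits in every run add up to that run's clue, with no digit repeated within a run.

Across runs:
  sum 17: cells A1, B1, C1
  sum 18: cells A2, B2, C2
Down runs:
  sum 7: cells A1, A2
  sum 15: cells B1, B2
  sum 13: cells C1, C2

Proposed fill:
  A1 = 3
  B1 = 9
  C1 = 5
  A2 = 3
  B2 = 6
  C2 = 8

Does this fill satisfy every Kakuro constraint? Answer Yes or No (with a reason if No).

No — the down run A1–A2 sums to 6, not 7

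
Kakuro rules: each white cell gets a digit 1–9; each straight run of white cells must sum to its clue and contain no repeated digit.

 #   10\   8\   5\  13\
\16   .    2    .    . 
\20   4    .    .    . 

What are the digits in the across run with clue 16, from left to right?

6 2 3 5

R1C1 = 10 − 4 = 6 completes the 10 down.
R2C2 = 8 − 2 = 6 completes the 8 down.
Nothing is forced directly, so branch on R1C3, whose candidates are 1 or 3. If R1C3 = 1: that forces R1C4 = 7, after which R2C3 would have to be in {1,2,3,7,8,9} for the 20 across but in {4} for the 5 down — contradiction. So R1C3 = 3.
R1C4 = 16 − 11 = 5 completes the 16 across.
R2C3 = 5 − 3 = 2 completes the 5 down.
R2C4 = 20 − 12 = 8 completes the 20 across.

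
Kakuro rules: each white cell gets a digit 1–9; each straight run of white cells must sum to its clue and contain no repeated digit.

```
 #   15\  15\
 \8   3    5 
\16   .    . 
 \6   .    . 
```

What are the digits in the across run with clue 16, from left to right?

7, 9

16 in 2 cells must be {7,9}.
Given what's placed, R2C1 must be 7 to fit the 16 across and 15 down.
R2C2 = 16 − 7 = 9 completes the 16 across.
R3C1 = 15 − 10 = 5 completes the 15 down.
R3C2 = 6 − 5 = 1 completes the 6 across.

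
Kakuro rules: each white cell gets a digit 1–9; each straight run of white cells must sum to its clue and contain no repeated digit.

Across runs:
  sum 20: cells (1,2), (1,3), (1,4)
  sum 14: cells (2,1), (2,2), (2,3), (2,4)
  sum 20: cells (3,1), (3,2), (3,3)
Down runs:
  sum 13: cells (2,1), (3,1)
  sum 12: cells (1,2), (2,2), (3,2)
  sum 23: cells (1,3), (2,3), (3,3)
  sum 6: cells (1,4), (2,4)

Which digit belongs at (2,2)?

2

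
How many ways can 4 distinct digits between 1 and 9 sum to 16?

8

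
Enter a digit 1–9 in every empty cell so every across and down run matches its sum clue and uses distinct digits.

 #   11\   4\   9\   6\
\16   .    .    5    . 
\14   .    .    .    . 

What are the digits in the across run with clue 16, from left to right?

4 in 2 cells must be {1,3}.
R2C3 = 9 − 5 = 4 completes the 9 down.
Nothing is forced directly, so branch on R1C2, whose candidates are 1 or 3. If R1C2 = 3: that forces R2C2 = 1, R2C4 = 2, after which R1C4 would have to be in {1,2,6,7} for the 16 across but in {4} for the 6 down — contradiction. So R1C2 = 1.
R2C2 = 4 − 1 = 3 completes the 4 down.
Nothing is forced directly, so branch on R1C4, whose candidates are 2 or 4. If R1C4 = 2: that forces R1C1 = 8, after which R2C1 would have to be in {1,2,5,6} for the 14 across but in {3} for the 11 down — contradiction. So R1C4 = 4.
R1C1 = 16 − 10 = 6 completes the 16 across.
R2C1 = 11 − 6 = 5 completes the 11 down.
R2C4 = 14 − 12 = 2 completes the 14 across.

6 1 5 4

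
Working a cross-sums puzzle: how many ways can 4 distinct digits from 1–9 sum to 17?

4 distinct digits from 1–9 sum between 10 and 30.

9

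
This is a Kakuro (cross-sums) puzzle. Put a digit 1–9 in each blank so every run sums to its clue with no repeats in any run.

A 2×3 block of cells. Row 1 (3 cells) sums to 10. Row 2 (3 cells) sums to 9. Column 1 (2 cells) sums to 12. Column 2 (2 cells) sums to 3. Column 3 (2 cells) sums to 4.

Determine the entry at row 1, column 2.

3 in 2 cells must be {1,2}; 4 in 2 cells must be {1,3}.
Nothing is forced directly, so branch on (1,3), whose candidates are 1 or 3. If (1,3) = 3: that forces (1,1) = 5, (1,2) = 2, after which (2,1) would have to be in {1,2,3,4,5,6} for the 9 across but in {7} for the 12 down — contradiction. So (1,3) = 1.
Given what's placed, (1,2) must be 2 to fit the 10 across and 3 down.
(2,2) = 3 − 2 = 1 completes the 3 down.
(2,3) = 4 − 1 = 3 completes the 4 down.
(1,1) = 10 − 3 = 7 completes the 10 across.
(2,1) = 9 − 4 = 5 completes the 9 across.

2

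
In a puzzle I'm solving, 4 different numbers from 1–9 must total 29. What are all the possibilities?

{5,7,8,9}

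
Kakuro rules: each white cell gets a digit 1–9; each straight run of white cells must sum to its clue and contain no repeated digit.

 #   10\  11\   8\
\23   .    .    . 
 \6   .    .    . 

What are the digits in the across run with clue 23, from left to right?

9 8 6

23 in 3 cells must be {6,8,9}; 6 in 3 cells must be {1,2,3}.
The 23 across and the 8 down share only 6, so R1C3 = 6.
R2C3 = 8 − 6 = 2 completes the 8 down.
Given what's placed, R2C2 must be 3 to fit the 6 across and 11 down.
R1C2 = 11 − 3 = 8 completes the 11 down.
R2C1 = 6 − 5 = 1 completes the 6 across.
R1C1 = 23 − 14 = 9 completes the 23 across.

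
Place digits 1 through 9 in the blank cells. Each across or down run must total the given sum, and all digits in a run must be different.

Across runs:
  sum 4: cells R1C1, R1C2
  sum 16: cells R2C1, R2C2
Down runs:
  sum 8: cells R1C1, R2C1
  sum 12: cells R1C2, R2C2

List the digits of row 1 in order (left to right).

1 3

4 in 2 cells must be {1,3}; 16 in 2 cells must be {7,9}.
The 4 across and the 12 down share only 3, so R1C2 = 3.
The 16 across and the 8 down share only 7, so R2C1 = 7.
R2C2 = 16 − 7 = 9 completes the 16 across.
R1C1 = 4 − 3 = 1 completes the 4 across.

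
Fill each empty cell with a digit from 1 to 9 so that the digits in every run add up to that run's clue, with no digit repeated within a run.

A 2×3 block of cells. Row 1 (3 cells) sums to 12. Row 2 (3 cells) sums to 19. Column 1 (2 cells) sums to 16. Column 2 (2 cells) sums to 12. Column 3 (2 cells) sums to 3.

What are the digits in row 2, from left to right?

9 8 2

16 in 2 cells must be {7,9}; 3 in 2 cells must be {1,2}.
The 19 across and the 3 down share only 2, so (2,3) = 2.
(1,3) = 3 − 2 = 1 completes the 3 down.
Given what's placed, (2,1) must be 9 to fit the 19 across and 16 down.
(2,2) = 19 − 11 = 8 completes the 19 across.
(1,1) = 16 − 9 = 7 completes the 16 down.
(1,2) = 12 − 8 = 4 completes the 12 across.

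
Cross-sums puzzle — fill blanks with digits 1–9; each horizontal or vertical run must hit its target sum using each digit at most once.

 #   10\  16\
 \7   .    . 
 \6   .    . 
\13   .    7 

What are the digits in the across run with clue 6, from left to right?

1 5

R3C1 = 13 − 7 = 6 completes the 13 across.
R2C1 = 1: the only remaining digit allowed by both the 6 across and the 10 down.
R2C2 = 6 − 1 = 5 completes the 6 across.
R1C1 = 10 − 7 = 3 completes the 10 down.
R1C2 = 7 − 3 = 4 completes the 7 across.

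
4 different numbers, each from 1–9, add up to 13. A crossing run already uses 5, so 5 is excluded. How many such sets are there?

2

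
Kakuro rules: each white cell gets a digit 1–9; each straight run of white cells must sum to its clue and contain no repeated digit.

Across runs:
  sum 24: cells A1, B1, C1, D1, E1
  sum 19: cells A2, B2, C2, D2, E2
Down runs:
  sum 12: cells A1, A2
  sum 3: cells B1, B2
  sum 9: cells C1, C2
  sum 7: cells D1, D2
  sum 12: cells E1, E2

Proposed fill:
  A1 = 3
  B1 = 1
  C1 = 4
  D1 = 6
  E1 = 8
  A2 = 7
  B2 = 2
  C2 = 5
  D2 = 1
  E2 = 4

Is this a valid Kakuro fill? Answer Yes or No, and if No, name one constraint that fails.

No — the across run A1–E1 sums to 22, not 24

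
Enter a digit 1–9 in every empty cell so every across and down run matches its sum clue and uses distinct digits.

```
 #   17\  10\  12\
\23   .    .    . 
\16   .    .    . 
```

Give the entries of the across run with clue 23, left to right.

8, 6, 9

23 in 3 cells must be {6,8,9}; 17 in 2 cells must be {8,9}.
Nothing is forced directly, so branch on R1C1, whose candidates are 8 or 9. If R1C1 = 9: that forces R1C3 = 8, R2C1 = 8, after which R2C3 would have to be in {1,2,3,5,6,7} for the 16 across but in {4} for the 12 down — contradiction. So R1C1 = 8.
Given what's placed, R1C3 must be 9 to fit the 23 across and 12 down.
R2C1 = 17 − 8 = 9 completes the 17 down.
R2C3 = 12 − 9 = 3 completes the 12 down.
R1C2 = 23 − 17 = 6 completes the 23 across.
R2C2 = 16 − 12 = 4 completes the 16 across.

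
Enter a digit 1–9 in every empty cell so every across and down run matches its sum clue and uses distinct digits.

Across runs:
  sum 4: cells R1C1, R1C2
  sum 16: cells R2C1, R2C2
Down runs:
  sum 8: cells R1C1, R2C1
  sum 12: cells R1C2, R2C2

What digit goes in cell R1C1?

1

4 in 2 cells must be {1,3}; 16 in 2 cells must be {7,9}.
The 4 across and the 12 down share only 3, so R1C2 = 3.
The 16 across and the 8 down share only 7, so R2C1 = 7.
R2C2 = 16 − 7 = 9 completes the 16 across.
R1C1 = 4 − 3 = 1 completes the 4 across.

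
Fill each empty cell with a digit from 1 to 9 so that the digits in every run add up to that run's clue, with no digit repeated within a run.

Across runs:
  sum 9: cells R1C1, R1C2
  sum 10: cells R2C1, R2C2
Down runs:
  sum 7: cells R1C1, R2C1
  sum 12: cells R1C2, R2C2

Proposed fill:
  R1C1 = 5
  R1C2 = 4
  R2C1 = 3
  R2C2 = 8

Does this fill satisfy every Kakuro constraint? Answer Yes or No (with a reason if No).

No — the down run R1C1–R2C1 sums to 8, not 7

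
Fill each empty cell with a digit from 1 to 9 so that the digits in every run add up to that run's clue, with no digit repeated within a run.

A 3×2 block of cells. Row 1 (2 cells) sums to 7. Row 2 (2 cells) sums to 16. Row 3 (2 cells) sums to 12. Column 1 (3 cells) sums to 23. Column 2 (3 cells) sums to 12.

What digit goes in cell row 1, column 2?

16 in 2 cells must be {7,9}; 23 in 3 cells must be {6,8,9}.
The 7 across and the 23 down share only 6, so (1,1) = 6.
(1,2) = 7 − 6 = 1 completes the 7 across.
Given what's placed, (2,1) must be 9 to fit the 16 across and 23 down.
(2,2) = 16 − 9 = 7 completes the 16 across.
(3,1) = 23 − 15 = 8 completes the 23 down.
(3,2) = 12 − 8 = 4 completes the 12 across.

1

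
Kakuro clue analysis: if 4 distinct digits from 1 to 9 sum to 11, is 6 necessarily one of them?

The only way to make 11 from 4 distinct digits is {1,2,3,5}, which does not contain 6.

No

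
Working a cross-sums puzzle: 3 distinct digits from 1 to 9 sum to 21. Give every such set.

{4,8,9}; {5,7,9}; {6,7,8}

3 distinct digits from 1–9 sum between 6 and 24.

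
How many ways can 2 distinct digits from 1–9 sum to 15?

2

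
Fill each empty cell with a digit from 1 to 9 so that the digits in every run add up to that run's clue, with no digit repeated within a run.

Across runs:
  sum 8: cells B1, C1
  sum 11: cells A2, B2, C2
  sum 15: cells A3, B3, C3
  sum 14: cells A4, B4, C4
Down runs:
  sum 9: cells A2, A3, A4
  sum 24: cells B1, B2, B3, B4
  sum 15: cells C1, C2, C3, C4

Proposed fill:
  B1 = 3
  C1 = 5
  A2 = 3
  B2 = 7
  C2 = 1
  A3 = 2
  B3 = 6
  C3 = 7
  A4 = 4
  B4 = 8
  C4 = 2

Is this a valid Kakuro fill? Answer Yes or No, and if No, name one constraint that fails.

Yes

Across: 3+5=8; 3+7+1=11; 2+6+7=15; 4+8+2=14. Down: 3+2+4=9; 3+7+6+8=24; 5+1+7+2=15. No digit repeats within any run.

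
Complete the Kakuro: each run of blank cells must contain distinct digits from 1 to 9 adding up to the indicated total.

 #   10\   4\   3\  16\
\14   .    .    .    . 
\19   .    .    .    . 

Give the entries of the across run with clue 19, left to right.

6, 3, 1, 9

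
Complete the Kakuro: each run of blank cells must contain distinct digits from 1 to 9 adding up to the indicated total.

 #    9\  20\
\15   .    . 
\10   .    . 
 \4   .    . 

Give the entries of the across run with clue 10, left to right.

4 in 2 cells must be {1,3}.
The 15 across and the 9 down share only 6, so R1C1 = 6.
R1C2 = 15 − 6 = 9 completes the 15 across.
Given what's placed, R3C1 must be 1 to fit the 4 across and 9 down.
R3C2 = 4 − 1 = 3 completes the 4 across.
R2C1 = 9 − 7 = 2 completes the 9 down.
R2C2 = 10 − 2 = 8 completes the 10 across.

2 8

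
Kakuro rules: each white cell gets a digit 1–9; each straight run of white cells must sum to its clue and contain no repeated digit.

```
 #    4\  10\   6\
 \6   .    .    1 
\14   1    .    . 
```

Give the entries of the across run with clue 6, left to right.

3 2 1

6 in 3 cells must be {1,2,3}; 4 in 2 cells must be {1,3}.
R1C1 = 4 − 1 = 3 completes the 4 down.
R1C2 = 6 − 4 = 2 completes the 6 across.
R2C2 = 10 − 2 = 8 completes the 10 down.
R2C3 = 14 − 9 = 5 completes the 14 across.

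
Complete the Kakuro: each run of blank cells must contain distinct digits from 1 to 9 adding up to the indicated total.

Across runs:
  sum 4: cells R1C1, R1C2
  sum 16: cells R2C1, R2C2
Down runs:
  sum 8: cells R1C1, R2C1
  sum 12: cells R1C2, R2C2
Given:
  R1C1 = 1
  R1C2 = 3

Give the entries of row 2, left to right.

7 9

4 in 2 cells must be {1,3}; 16 in 2 cells must be {7,9}.
R2C1 = 8 − 1 = 7 completes the 8 down.
R2C2 = 16 − 7 = 9 completes the 16 across.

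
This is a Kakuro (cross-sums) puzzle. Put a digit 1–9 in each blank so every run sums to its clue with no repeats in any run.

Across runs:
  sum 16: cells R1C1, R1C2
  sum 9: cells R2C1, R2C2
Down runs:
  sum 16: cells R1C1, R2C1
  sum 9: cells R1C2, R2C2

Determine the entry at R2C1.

7

16 in 2 cells must be {7,9}.
The 16 across and the 9 down share only 7, so R1C2 = 7.
The 9 across and the 16 down share only 7, so R2C1 = 7.
R2C2 = 9 − 7 = 2 completes the 9 across.
R1C1 = 16 − 7 = 9 completes the 16 across.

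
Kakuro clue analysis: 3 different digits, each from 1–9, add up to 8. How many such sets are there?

3 distinct digits from 1–9 sum between 6 and 24.
Enumerating: {1,2,5}, {1,3,4}.

2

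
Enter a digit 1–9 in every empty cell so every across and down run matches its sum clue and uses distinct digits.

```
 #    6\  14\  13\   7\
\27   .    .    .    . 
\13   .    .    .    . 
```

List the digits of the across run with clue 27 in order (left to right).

4 8 9 6

Nothing is forced directly, so branch on R1C1, whose candidates are 4 or 5. If R1C1 = 5: that forces R1C4 = 6, R2C1 = 1, after which R2C4 would have to be in {2,3,4,5,6,7} for the 13 across but in {1} for the 7 down — contradiction. So R1C1 = 4.
Given what's placed, R1C4 must be 6 to fit the 27 across and 7 down.
R2C1 = 6 − 4 = 2 completes the 6 down.
R2C2 = 6: the only remaining digit allowed by both the 13 across and the 14 down.
Given what's placed, R2C3 must be 4 to fit the 13 across and 13 down.
R2C4 = 13 − 12 = 1 completes the 13 across.
R1C2 = 14 − 6 = 8 completes the 14 down.
R1C3 = 27 − 18 = 9 completes the 27 across.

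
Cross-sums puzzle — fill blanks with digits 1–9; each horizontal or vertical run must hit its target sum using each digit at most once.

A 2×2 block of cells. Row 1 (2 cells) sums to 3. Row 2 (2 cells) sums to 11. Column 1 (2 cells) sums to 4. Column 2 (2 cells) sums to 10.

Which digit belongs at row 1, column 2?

3 in 2 cells must be {1,2}; 4 in 2 cells must be {1,3}.
The 3 across and the 4 down share only 1, so (1,1) = 1.
(1,2) = 3 − 1 = 2 completes the 3 across.
(2,1) = 4 − 1 = 3 completes the 4 down.
(2,2) = 11 − 3 = 8 completes the 11 across.

2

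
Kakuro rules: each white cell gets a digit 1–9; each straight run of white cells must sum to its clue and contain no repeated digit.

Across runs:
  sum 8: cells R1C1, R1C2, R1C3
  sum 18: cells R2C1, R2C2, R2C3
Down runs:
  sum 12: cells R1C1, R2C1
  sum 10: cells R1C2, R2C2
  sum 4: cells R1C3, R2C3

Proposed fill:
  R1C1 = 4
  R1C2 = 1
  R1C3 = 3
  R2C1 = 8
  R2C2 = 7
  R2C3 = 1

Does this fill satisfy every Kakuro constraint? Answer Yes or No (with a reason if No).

No — the across run R2C1–R2C3 sums to 16, not 18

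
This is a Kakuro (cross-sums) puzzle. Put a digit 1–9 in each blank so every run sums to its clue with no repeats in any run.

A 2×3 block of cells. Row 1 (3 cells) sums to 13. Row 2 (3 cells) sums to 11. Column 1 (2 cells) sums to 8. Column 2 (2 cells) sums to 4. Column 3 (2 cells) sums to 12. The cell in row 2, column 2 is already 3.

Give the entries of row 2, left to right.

4 in 2 cells must be {1,3}.
(1,2) = 4 − 3 = 1 completes the 4 down.
Given what's placed, (2,3) must be 7 to fit the 11 across and 12 down.
(1,3) = 12 − 7 = 5 completes the 12 down.
(2,1) = 11 − 10 = 1 completes the 11 across.
(1,1) = 13 − 6 = 7 completes the 13 across.

1 3 7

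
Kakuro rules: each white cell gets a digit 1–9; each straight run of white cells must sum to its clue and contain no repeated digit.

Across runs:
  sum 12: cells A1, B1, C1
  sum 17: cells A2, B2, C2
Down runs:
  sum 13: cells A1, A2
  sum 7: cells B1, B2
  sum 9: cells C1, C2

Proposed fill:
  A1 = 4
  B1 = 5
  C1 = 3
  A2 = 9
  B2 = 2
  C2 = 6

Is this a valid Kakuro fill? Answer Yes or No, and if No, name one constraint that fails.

Yes

Across: 4+5+3=12; 9+2+6=17. Down: 4+9=13; 5+2=7; 3+6=9. No digit repeats within any run.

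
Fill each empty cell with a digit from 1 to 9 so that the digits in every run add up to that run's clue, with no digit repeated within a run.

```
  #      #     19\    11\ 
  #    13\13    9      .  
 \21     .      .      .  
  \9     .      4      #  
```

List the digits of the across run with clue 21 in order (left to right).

R1C3 = 13 − 9 = 4 completes the 13 across.
R2C2 = 19 − 13 = 6 completes the 19 down.
R2C3 = 11 − 4 = 7 completes the 11 down.
R3C1 = 9 − 4 = 5 completes the 9 across.
R2C1 = 21 − 13 = 8 completes the 21 across.

8 6 7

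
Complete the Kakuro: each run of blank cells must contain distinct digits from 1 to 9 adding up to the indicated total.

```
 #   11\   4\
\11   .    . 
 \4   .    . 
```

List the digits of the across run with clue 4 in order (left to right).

3 1

4 in 2 cells must be {1,3}.
The 11 across and the 4 down share only 3, so R1C2 = 3.
The 4 across and the 11 down share only 3, so R2C1 = 3.
R2C2 = 4 − 3 = 1 completes the 4 across.
R1C1 = 11 − 3 = 8 completes the 11 across.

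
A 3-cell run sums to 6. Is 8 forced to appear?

No

The only way to make 6 from 3 distinct digits is {1,2,3}, which does not contain 8.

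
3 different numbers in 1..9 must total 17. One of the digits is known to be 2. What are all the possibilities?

3 distinct digits from 1–9 sum between 6 and 24.
Keeping only sets containing 2.

{2,6,9}; {2,7,8}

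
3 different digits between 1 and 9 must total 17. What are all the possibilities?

{1,7,9}; {2,6,9}; {2,7,8}; {3,5,9}; {3,6,8}; {4,5,8}; {4,6,7}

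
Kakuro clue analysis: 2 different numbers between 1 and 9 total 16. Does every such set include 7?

The only way to make 16 from 2 distinct digits is {7,9}, which contains 7.

Yes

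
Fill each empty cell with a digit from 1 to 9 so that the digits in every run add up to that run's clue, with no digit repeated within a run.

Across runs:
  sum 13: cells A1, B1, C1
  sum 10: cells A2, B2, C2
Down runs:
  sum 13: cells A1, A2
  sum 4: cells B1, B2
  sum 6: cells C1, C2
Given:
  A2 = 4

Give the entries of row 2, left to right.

4 in 2 cells must be {1,3}.
A1 = 13 − 4 = 9 completes the 13 down.
Given what's placed, C1 must be 1 to fit the 13 across and 6 down.
Given what's placed, B2 must be 1 to fit the 10 across and 4 down.
C2 = 10 − 5 = 5 completes the 10 across.
B1 = 13 − 10 = 3 completes the 13 across.

4 1 5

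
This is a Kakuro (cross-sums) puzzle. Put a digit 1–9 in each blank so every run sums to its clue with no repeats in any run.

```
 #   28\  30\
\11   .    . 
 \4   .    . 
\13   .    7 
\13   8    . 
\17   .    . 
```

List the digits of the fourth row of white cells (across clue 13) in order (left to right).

4 in 2 cells must be {1,3}; 17 in 2 cells must be {8,9}.
R3C1 = 13 − 7 = 6 completes the 13 across.
R4C2 = 13 − 8 = 5 completes the 13 across.

8, 5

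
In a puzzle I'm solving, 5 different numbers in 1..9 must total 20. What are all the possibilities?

{1,2,3,5,9}; {1,2,3,6,8}; {1,2,4,5,8}; {1,2,4,6,7}; {1,3,4,5,7}; {2,3,4,5,6}

5 distinct digits from 1–9 sum between 15 and 35.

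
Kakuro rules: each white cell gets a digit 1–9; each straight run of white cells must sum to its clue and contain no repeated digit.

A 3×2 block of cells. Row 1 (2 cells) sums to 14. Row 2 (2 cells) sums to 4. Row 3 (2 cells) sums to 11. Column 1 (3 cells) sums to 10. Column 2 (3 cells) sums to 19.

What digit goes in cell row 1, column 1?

5

4 in 2 cells must be {1,3}.
The 4 across and the 19 down share only 3, so (2,2) = 3.
Given what's placed, (1,2) must be 9 to fit the 14 across and 19 down.
(2,1) = 4 − 3 = 1 completes the 4 across.
(3,2) = 19 − 12 = 7 completes the 19 down.
(1,1) = 14 − 9 = 5 completes the 14 across.
(3,1) = 11 − 7 = 4 completes the 11 across.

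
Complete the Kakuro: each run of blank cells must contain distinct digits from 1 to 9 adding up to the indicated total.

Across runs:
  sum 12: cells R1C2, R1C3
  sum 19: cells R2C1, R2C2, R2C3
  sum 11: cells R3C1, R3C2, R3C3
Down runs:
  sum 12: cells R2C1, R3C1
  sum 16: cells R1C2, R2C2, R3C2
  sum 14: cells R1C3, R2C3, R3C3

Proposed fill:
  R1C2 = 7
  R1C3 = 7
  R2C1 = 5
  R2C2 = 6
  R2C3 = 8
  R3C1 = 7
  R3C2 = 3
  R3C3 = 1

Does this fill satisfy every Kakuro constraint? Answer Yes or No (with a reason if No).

No — the down run R1C3–R3C3 sums to 16, not 14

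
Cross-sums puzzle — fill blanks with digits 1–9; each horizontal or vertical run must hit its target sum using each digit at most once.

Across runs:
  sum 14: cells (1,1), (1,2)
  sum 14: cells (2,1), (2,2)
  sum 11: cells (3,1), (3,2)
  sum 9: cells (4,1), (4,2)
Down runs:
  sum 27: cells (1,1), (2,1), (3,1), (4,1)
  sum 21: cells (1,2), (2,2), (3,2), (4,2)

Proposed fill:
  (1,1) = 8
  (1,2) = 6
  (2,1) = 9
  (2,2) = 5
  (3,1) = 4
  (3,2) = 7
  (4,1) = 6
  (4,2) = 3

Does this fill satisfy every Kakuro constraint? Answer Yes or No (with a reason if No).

Across: 8+6=14; 9+5=14; 4+7=11; 6+3=9. Down: 8+9+4+6=27; 6+5+7+3=21. No digit repeats within any run.

Yes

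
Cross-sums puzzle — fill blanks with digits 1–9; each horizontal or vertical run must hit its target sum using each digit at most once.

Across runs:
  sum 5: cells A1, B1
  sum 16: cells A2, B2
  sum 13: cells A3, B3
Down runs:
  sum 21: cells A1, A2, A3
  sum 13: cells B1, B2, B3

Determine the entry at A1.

16 in 2 cells must be {7,9}.
The 5 across and the 21 down share only 4, so A1 = 4.
B1 = 5 − 4 = 1 completes the 5 across.
Given what's placed, A2 must be 9 to fit the 16 across and 21 down.
B2 = 16 − 9 = 7 completes the 16 across.
A3 = 21 − 13 = 8 completes the 21 down.
B3 = 13 − 8 = 5 completes the 13 across.

4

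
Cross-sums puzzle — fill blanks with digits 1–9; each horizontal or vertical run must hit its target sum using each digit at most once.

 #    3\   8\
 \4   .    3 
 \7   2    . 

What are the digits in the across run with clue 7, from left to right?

2 5

4 in 2 cells must be {1,3}; 3 in 2 cells must be {1,2}.
R1C1 = 4 − 3 = 1 completes the 4 across.
R2C2 = 7 − 2 = 5 completes the 7 across.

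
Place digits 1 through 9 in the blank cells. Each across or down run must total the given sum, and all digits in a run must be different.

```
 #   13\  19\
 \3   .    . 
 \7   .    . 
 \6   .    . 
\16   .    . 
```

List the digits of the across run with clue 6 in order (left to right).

3 in 2 cells must be {1,2}; 16 in 2 cells must be {7,9}.
Only 7 fits R4C1 under both its across sum 16 and down sum 13.
R4C2 = 16 − 7 = 9 completes the 16 across.
Nothing is forced directly, so branch on R1C1, whose candidates are 1 or 2. If R1C1 = 1: that forces R1C2 = 2, R3C1 = 2, after which R3C2 would have to be in {4} for the 6 across but in {1,3,5,7} for the 19 down — contradiction. So R1C1 = 2.
R1C2 = 3 − 2 = 1 completes the 3 across.
R3C1 = 1: the only remaining digit allowed by both the 6 across and the 13 down.
R3C2 = 6 − 1 = 5 completes the 6 across.

1 5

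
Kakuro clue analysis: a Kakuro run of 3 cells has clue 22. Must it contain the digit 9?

Yes

Every partition of 22 into 3 distinct digits includes 9: {5,8,9}, {6,7,9}.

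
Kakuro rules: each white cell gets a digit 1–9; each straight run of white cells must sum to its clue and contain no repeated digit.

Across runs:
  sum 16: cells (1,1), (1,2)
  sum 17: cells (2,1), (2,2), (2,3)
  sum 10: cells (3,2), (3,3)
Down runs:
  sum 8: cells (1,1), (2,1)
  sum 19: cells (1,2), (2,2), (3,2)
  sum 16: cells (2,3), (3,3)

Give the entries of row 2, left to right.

16 in 2 cells must be {7,9}.
The 16 across and the 8 down share only 7, so (1,1) = 7.
(1,2) = 16 − 7 = 9 completes the 16 across.
(2,1) = 8 − 7 = 1 completes the 8 down.
(2,2) = 7: the only remaining digit allowed by both the 17 across and the 19 down.
(2,3) = 17 − 8 = 9 completes the 17 across.
(3,2) = 19 − 16 = 3 completes the 19 down.
(3,3) = 10 − 3 = 7 completes the 10 across.

1 7 9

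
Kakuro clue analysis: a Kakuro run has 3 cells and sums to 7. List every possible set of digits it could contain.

3 distinct digits from 1–9 sum between 6 and 24.
Only one set works: {1,2,4}.

{1,2,4}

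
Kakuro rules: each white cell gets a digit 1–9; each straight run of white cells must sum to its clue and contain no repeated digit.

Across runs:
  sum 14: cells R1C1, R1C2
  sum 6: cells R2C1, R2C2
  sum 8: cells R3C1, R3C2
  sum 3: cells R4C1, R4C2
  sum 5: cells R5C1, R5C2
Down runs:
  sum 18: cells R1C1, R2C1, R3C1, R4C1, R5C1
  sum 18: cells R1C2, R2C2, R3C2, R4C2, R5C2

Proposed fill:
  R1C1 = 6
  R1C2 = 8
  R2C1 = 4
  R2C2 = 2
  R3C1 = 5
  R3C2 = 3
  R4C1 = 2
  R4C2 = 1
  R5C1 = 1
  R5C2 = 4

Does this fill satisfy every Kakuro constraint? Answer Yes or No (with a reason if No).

Yes

Across: 6+8=14; 4+2=6; 5+3=8; 2+1=3; 1+4=5. Down: 6+4+5+2+1=18; 8+2+3+1+4=18. No digit repeats within any run.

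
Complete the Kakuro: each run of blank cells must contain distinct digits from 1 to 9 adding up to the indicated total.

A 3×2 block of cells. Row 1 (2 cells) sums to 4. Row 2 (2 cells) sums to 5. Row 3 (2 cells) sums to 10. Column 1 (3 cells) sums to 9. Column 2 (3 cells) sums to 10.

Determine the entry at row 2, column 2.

3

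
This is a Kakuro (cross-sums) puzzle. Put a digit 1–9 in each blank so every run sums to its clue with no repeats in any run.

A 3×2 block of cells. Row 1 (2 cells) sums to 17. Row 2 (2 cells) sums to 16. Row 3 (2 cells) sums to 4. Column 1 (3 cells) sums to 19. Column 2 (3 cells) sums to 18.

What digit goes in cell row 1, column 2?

8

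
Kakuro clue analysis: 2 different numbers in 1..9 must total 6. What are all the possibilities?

{1,5}; {2,4}

2 distinct digits from 1–9 sum between 3 and 17.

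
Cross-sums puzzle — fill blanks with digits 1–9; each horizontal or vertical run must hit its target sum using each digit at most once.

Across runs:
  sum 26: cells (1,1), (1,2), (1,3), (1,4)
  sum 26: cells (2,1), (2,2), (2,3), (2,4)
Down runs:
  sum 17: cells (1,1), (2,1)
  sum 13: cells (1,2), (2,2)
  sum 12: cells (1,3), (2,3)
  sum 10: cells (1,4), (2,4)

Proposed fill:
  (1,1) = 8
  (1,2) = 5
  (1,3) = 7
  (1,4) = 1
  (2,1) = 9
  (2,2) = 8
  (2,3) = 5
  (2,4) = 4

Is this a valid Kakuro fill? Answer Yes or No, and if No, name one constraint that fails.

No — the across run (1,1)–(1,4) sums to 21, not 26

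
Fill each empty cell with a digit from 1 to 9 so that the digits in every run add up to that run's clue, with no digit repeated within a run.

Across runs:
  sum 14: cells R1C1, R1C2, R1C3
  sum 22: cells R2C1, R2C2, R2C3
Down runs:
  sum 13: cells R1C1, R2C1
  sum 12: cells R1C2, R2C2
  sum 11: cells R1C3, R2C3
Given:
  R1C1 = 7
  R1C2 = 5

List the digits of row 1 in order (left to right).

R1C3 = 14 − 12 = 2 completes the 14 across.
R2C1 = 13 − 7 = 6 completes the 13 down.
R2C2 = 12 − 5 = 7 completes the 12 down.
R2C3 = 22 − 13 = 9 completes the 22 across.

7, 5, 2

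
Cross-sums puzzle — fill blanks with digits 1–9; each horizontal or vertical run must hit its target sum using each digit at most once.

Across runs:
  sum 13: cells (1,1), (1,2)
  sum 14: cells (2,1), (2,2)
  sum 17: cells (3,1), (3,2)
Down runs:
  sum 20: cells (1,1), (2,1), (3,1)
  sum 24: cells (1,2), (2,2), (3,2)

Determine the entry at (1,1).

6

17 in 2 cells must be {8,9}; 24 in 3 cells must be {7,8,9}.
Nothing is forced directly, so branch on (2,2), whose candidates are 8 or 9. If (2,2) = 8: that forces (2,1) = 6, (3,1) = 9, after which (3,2) would have to be in {8} for the 17 across but in {7,9} for the 24 down — contradiction. So (2,2) = 9.
(2,1) = 14 − 9 = 5 completes the 14 across.
Given what's placed, (3,2) must be 8 to fit the 17 across and 24 down.
(1,2) = 24 − 17 = 7 completes the 24 down.
(3,1) = 17 − 8 = 9 completes the 17 across.
(1,1) = 13 − 7 = 6 completes the 13 across.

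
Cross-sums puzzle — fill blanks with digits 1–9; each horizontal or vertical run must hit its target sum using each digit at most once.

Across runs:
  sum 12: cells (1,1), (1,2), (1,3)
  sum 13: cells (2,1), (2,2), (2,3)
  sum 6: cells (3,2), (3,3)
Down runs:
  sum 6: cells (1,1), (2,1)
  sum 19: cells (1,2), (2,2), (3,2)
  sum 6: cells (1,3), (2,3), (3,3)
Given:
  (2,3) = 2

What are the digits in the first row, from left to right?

1 8 3

6 in 3 cells must be {1,2,3}.
(3,3) = 1: the only remaining digit allowed by both the 6 across and the 6 down.
(1,3) = 6 − 3 = 3 completes the 6 down.
(3,2) = 6 − 1 = 5 completes the 6 across.
Given what's placed, (1,2) must be 8 to fit the 12 across and 19 down.
(2,2) = 19 − 13 = 6 completes the 19 down.
(1,1) = 12 − 11 = 1 completes the 12 across.
(2,1) = 13 − 8 = 5 completes the 13 across.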